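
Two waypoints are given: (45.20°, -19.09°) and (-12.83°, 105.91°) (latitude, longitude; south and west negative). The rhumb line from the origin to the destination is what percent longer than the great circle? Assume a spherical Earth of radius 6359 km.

Great circle: σ = 2.1551 rad → d_gc = Rσ = 13704.4 km
Rhumb: Δφ = -1.0128, Δλ = +2.1817, Δψ = -1.1121, q = Δφ/Δψ = 0.9107 → d_rh = R√(Δφ²+q²Δλ²) = 14181.1 km
Excess = (14181.1 − 13704.4) / 13704.4 = 476.7 / 13704.4 = 3.48% ≈ 3.5%

3.5%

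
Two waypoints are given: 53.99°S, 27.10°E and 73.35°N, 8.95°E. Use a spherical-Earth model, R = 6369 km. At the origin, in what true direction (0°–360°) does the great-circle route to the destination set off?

353.5°

N = sin Δλ·cos φ₂ = -0.0893;  D = cos φ₁ sin φ₂ − sin φ₁ cos φ₂ cos Δλ = +0.7835
initial course = atan2(N, D) = 353.50°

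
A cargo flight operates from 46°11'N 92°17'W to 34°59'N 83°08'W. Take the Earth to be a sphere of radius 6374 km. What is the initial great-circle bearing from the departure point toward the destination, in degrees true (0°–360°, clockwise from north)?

145.1°

N = sin Δλ·cos φ₂ = +0.1303;  D = cos φ₁ sin φ₂ − sin φ₁ cos φ₂ cos Δλ = -0.1867
initial course = atan2(N, D) = 145.09°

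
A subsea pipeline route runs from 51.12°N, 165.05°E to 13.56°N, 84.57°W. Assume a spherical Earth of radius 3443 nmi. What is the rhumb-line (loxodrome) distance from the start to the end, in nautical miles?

5869 nmi

Rhumb course C = atan2(Δλ, Δψ) with Δψ = ln[tan(π/4+φ₂/2)/tan(π/4+φ₁/2)] = -0.8025, Δλ = +1.9265 → C = 112.62°
d = R·|Δφ| / |cos C| = 3443·0.65555 / 0.38455 = 5869 nmi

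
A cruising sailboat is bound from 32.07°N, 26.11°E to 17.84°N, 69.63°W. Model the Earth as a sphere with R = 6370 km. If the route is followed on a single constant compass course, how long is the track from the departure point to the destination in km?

9744 km

Δψ = ln[tan(π/4+φ₂/2)/tan(π/4+φ₁/2)] = -0.2750;  Δφ = -0.2484 rad,  Δλ = -1.6710 rad
q = Δφ/Δψ = 0.9033
d = R·√(Δφ² + q²Δλ²) = 6370·1.52968 = 9744 km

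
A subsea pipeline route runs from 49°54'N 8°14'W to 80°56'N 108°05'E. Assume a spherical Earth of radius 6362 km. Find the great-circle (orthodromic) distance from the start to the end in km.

4967 km

Haversine: a = sin²(Δφ/2)+cos φ₁ cos φ₂ sin²(Δλ/2) = 0.14482;  σ = 2·atan2(√a,√(1−a))
σ = 44.735° → d = Rσ = 6362·0.78078 = 4967 km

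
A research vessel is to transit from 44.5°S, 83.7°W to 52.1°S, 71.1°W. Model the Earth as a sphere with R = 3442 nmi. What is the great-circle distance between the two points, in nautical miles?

678 nmi

cos σ = sin φ₁ sin φ₂ + cos φ₁ cos φ₂ cos Δλ
      = sin(-44.50°)sin(-52.10°) + cos(-44.50°)cos(-52.10°)cos(12.60°) = 0.9807
σ = 11.286° → d = Rσ = 3442·0.19697 = 678 nmi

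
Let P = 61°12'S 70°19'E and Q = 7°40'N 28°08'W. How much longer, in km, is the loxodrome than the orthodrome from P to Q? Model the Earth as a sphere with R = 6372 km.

465 km

Great circle: cos σ = sin φ₁ sin φ₂ + cos φ₁ cos φ₂ cos Δλ,  σ = 1.7590 rad → d_gc = 11208.2 km
Rhumb line: Δψ = +1.4938, q = Δφ/Δψ = 0.8046, d_rh = R√(Δφ²+q²Δλ²) = 11673.3 km
Excess = 11673.3 − 11208.2 = 465.1 ≈ 465 km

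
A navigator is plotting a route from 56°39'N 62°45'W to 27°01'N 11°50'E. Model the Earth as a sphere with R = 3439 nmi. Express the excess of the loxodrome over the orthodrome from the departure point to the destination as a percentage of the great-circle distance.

Great circle: σ = 1.0360 rad → d_gc = Rσ = 3562.9 nmi
Rhumb: Δφ = -0.5172, Δλ = +1.3017, Δψ = -0.7155, q = Δφ/Δψ = 0.7229 → d_rh = R√(Δφ²+q²Δλ²) = 3692.7 nmi
Excess = (3692.7 − 3562.9) / 3562.9 = 129.8 / 3562.9 = 3.64% ≈ 3.6%

3.6%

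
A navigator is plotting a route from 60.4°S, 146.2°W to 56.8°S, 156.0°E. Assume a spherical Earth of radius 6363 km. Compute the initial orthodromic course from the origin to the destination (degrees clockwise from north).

251.0°

θ = atan2( sin Δλ·cos φ₂ ,  cos φ₁ sin φ₂ − sin φ₁ cos φ₂ cos Δλ )
  = atan2(-0.4633, -0.1596) = 250.99°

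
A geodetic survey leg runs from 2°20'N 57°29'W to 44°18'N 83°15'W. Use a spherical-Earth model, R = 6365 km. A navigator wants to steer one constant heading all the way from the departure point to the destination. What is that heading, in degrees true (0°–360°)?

Δψ = ln[tan(π/4+φ₂/2)/tan(π/4+φ₁/2)] = +0.8235
Δλ = -0.4497 rad (taken the short way round)
course = atan2(Δλ, Δψ) = 331.36°

331.4°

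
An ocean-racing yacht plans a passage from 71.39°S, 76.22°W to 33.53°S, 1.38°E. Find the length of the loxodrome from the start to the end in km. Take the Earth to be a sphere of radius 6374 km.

Δψ = ln[tan(π/4+φ₂/2)/tan(π/4+φ₁/2)] = +1.1870;  Δφ = +0.6608 rad,  Δλ = +1.3544 rad
q = Δφ/Δψ = 0.5567
d = R·√(Δφ² + q²Δλ²) = 6374·1.00252 = 6390 km

6390 km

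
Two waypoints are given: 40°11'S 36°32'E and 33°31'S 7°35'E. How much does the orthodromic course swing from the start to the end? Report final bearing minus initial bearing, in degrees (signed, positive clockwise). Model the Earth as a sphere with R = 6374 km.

At departure: θ₁ = atan2(sin Δλ cos φ₂, cos φ₁ sin φ₂ − sin φ₁ cos φ₂ cos Δλ) = 276.91°
At arrival: θ₂ = atan2(sin Δλ cos φ₁, −cos φ₂ sin φ₁ + sin φ₂ cos φ₁ cos Δλ) = 294.54°
Δθ = θ₂ − θ₁ = +17.6°

+17.6°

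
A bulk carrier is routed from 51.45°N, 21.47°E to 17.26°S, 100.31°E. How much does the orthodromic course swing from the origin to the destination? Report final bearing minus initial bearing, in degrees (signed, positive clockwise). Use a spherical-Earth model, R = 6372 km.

+32.6°

At departure: θ₁ = atan2(sin Δλ cos φ₂, cos φ₁ sin φ₂ − sin φ₁ cos φ₂ cos Δλ) = 109.37°
At arrival: θ₂ = atan2(sin Δλ cos φ₁, −cos φ₂ sin φ₁ + sin φ₂ cos φ₁ cos Δλ) = 142.00°
Δθ = θ₂ − θ₁ = +32.6°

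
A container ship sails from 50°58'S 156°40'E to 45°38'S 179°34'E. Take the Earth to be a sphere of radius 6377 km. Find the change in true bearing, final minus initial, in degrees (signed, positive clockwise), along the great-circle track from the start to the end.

Initial bearing θ₁ = atan2(sin Δλ cos φ₂, cos φ₁ sin φ₂ − sin φ₁ cos φ₂ cos Δλ) = 79.56°
Final bearing θ₂ = (initial bearing from the destination back to the start) + 180° = 62.34°
Δθ = θ₂ − θ₁ = -17.2°

-17.2°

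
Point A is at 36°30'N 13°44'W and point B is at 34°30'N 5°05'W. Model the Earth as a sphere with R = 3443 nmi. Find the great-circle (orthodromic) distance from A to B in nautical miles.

cos σ = sin φ₁ sin φ₂ + cos φ₁ cos φ₂ cos Δλ
      = sin(36.50°)sin(34.50°) + cos(36.50°)cos(34.50°)cos(8.65°) = 0.9919
σ = 7.318° → d = Rσ = 3443·0.12772 = 440 nmi

440 nmi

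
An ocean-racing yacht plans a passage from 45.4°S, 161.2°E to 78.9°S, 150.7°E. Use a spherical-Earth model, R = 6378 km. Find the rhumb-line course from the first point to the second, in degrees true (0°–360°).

187.3°

Δψ = ln[tan(π/4+φ₂/2)/tan(π/4+φ₁/2)] = -1.4400
Δλ = -0.1833 rad (taken the short way round)
course = atan2(Δλ, Δψ) = 187.25°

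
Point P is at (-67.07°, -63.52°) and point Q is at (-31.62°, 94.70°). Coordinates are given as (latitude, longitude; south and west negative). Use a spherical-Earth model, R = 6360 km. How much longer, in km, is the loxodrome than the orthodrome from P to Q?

2551 km

Great circle: cos σ = sin φ₁ sin φ₂ + cos φ₁ cos φ₂ cos Δλ,  σ = 1.3951 rad → d_gc = 8873.0 km
Rhumb line: Δψ = +1.0132, q = Δφ/Δψ = 0.6106, d_rh = R√(Δφ²+q²Δλ²) = 11423.8 km
Excess = 11423.8 − 8873.0 = 2550.8 ≈ 2551 km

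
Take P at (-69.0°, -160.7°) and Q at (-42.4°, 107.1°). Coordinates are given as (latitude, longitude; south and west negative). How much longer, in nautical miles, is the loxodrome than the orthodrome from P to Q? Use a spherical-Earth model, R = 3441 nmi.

Great circle: cos σ = sin φ₁ sin φ₂ + cos φ₁ cos φ₂ cos Δλ,  σ = 0.9029 rad → d_gc = 3106.8 nmi
Rhumb line: Δψ = +0.8670, q = Δφ/Δψ = 0.5355, d_rh = R√(Δφ²+q²Δλ²) = 3368.1 nmi
Excess = 3368.1 − 3106.8 = 261.3 ≈ 261 nmi

261 nmi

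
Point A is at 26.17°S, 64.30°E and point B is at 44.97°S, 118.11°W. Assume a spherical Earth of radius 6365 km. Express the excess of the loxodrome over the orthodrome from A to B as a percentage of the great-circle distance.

32.7%

Great circle: σ = 1.8994 rad → d_gc = Rσ = 12089.5 km
Rhumb: Δφ = -0.3281, Δλ = +3.0995, Δψ = -0.4071, q = Δφ/Δψ = 0.8060 → d_rh = R√(Δφ²+q²Δλ²) = 16037.1 km
Excess = (16037.1 − 12089.5) / 12089.5 = 3947.6 / 12089.5 = 32.653% ≈ 32.7%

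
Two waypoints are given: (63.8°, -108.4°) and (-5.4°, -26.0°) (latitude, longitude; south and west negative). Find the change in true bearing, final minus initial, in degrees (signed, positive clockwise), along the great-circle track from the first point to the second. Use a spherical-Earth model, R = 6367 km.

+54.8°

At departure: θ₁ = atan2(sin Δλ cos φ₂, cos φ₁ sin φ₂ − sin φ₁ cos φ₂ cos Δλ) = 99.19°
At arrival: θ₂ = atan2(sin Δλ cos φ₁, −cos φ₂ sin φ₁ + sin φ₂ cos φ₁ cos Δλ) = 154.04°
Δθ = θ₂ − θ₁ = +54.8°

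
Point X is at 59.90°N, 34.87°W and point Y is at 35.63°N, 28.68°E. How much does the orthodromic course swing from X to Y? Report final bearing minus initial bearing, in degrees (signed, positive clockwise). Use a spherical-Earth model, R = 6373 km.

Initial bearing θ₁ = atan2(sin Δλ cos φ₂, cos φ₁ sin φ₂ − sin φ₁ cos φ₂ cos Δλ) = 91.66°
Final bearing θ₂ = (initial bearing from the destination back to the start) + 180° = 141.92°
Δθ = θ₂ − θ₁ = +50.3°

+50.3°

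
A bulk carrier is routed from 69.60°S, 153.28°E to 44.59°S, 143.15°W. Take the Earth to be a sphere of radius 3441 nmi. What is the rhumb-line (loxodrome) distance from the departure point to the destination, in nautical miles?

2481 nmi

Δψ = ln[tan(π/4+φ₂/2)/tan(π/4+φ₁/2)] = +0.8439;  Δφ = +0.4365 rad,  Δλ = +1.1095 rad
q = Δφ/Δψ = 0.5172
d = R·√(Δφ² + q²Δλ²) = 3441·0.72103 = 2481 nmi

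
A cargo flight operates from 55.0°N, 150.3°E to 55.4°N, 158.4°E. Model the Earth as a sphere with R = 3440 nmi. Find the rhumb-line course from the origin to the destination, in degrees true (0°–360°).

85.1°

Δψ = ln[tan(π/4+φ₂/2)/tan(π/4+φ₁/2)] = +0.0122
Δλ = +0.1414 rad (taken the short way round)
course = atan2(Δλ, Δψ) = 85.05°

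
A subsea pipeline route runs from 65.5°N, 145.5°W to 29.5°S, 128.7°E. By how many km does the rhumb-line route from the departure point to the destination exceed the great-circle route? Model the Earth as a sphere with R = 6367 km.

Great circle: cos σ = sin φ₁ sin φ₂ + cos φ₁ cos φ₂ cos Δλ,  σ = 2.0061 rad → d_gc = 12772.6 km
Rhumb line: Δψ = -2.0666, q = Δφ/Δψ = 0.8023, d_rh = R√(Δφ²+q²Δλ²) = 13037.2 km
Excess = 13037.2 − 12772.6 = 264.6 ≈ 265 km

265 km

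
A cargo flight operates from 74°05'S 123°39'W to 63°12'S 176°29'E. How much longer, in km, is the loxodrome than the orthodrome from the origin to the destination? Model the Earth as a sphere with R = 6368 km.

104 km

Great circle: cos σ = sin φ₁ sin φ₂ + cos φ₁ cos φ₂ cos Δλ,  σ = 0.4016 rad → d_gc = 2557.4 km
Rhumb line: Δψ = +0.5330, q = Δφ/Δψ = 0.3563, d_rh = R√(Δφ²+q²Δλ²) = 2661.8 km
Excess = 2661.8 − 2557.4 = 104.4 ≈ 104 km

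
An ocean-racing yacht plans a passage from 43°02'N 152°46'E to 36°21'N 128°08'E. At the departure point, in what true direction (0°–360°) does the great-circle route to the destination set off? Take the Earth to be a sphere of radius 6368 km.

258.8°

θ = atan2( sin Δλ·cos φ₂ ,  cos φ₁ sin φ₂ − sin φ₁ cos φ₂ cos Δλ )
  = atan2(-0.3357, -0.0664) = 258.82°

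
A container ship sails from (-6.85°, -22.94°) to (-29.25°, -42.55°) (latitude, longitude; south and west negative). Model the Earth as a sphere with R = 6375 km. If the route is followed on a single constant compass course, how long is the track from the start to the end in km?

Rhumb course C = atan2(Δλ, Δψ) with Δψ = ln[tan(π/4+φ₂/2)/tan(π/4+φ₁/2)] = -0.4144, Δλ = -0.3423 → C = 219.55°
d = R·|Δφ| / |cos C| = 6375·0.39095 / 0.77103 = 3232 km

3232 km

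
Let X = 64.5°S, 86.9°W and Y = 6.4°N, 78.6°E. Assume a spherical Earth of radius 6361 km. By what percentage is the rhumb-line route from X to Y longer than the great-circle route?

21.1%

Great circle: σ = 2.1116 rad → d_gc = Rσ = 13431.8 km
Rhumb: Δφ = +1.2374, Δλ = +2.8885, Δψ = +1.5979, q = Δφ/Δψ = 0.7744 → d_rh = R√(Δφ²+q²Δλ²) = 16260.9 km
Excess = (16260.9 − 13431.8) / 13431.8 = 2829.1 / 13431.8 = 21.06% ≈ 21.1%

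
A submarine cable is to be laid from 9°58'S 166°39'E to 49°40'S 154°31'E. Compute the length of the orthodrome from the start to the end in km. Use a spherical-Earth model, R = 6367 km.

Haversine: a = sin²(Δφ/2)+cos φ₁ cos φ₂ sin²(Δλ/2) = 0.12242;  σ = 2·atan2(√a,√(1−a))
σ = 40.961° → d = Rσ = 6367·0.71490 = 4552 km

4552 km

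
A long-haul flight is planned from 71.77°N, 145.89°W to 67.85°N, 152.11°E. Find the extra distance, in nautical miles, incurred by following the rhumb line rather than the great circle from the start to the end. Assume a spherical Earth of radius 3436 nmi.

Great circle: cos σ = sin φ₁ sin φ₂ + cos φ₁ cos φ₂ cos Δλ,  σ = 0.3623 rad → d_gc = 1244.8 nmi
Rhumb line: Δψ = -0.1988, q = Δφ/Δψ = 0.3441, d_rh = R√(Δφ²+q²Δλ²) = 1300.7 nmi
Excess = 1300.7 − 1244.8 = 55.9 ≈ 56 nmi

56 nmi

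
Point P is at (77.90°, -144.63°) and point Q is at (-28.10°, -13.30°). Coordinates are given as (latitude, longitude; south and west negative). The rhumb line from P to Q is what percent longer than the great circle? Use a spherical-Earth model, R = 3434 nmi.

Great circle: σ = 2.1928 rad → d_gc = Rσ = 7530.1 nmi
Rhumb: Δφ = -1.8500, Δλ = +2.2921, Δψ = -2.7558, q = Δφ/Δψ = 0.6713 → d_rh = R√(Δφ²+q²Δλ²) = 8263.4 nmi
Excess = (8263.4 − 7530.1) / 7530.1 = 733.3 / 7530.1 = 9.74% ≈ 9.7%

9.7%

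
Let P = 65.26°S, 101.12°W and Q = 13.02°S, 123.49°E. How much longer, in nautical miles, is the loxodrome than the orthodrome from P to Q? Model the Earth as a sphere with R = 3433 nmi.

Great circle: cos σ = sin φ₁ sin φ₂ + cos φ₁ cos φ₂ cos Δλ,  σ = 1.6566 rad → d_gc = 5687.0 nmi
Rhumb line: Δψ = +1.2880, q = Δφ/Δψ = 0.7079, d_rh = R√(Δφ²+q²Δλ²) = 6540.1 nmi
Excess = 6540.1 − 5687.0 = 853.1 ≈ 853 nmi

853 nmi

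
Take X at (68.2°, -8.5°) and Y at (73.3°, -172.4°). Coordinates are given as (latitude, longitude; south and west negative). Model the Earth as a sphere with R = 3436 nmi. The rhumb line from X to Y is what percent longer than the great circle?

Great circle: σ = 0.6652 rad → d_gc = Rσ = 2285.6 nmi
Rhumb: Δφ = +0.0890, Δλ = -2.8606, Δψ = +0.2716, q = Δφ/Δψ = 0.3278 → d_rh = R√(Δφ²+q²Δλ²) = 3236.3 nmi
Excess = (3236.3 − 2285.6) / 2285.6 = 950.7 / 2285.6 = 41.60% ≈ 41.6%

41.6%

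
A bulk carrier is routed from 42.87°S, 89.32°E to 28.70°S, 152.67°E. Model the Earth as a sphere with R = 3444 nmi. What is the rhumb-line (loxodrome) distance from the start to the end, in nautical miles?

3189 nmi

Rhumb course C = atan2(Δλ, Δψ) with Δψ = ln[tan(π/4+φ₂/2)/tan(π/4+φ₁/2)] = +0.3065, Δλ = +1.1057 → C = 74.51°
d = R·|Δφ| / |cos C| = 3444·0.24731 / 0.26711 = 3189 nmi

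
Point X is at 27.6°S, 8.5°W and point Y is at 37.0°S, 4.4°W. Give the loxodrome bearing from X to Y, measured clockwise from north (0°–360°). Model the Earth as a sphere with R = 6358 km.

159.8°

Meridional parts: M(φ₁)=-0.5015, M(φ₂)=-0.6960 → ΔM = -0.1945;  Δλ = +0.0716 rad
tan C = Δλ / ΔM = -0.3679 → C = 159.80°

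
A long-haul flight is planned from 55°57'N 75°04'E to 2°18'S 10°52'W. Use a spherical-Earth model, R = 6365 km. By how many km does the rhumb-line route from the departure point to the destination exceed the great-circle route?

Great circle: cos σ = sin φ₁ sin φ₂ + cos φ₁ cos φ₂ cos Δλ,  σ = 1.5644 rad → d_gc = 9957.2 km
Rhumb line: Δψ = -1.2236, q = Δφ/Δψ = 0.8308, d_rh = R√(Δφ²+q²Δλ²) = 10236.3 km
Excess = 10236.3 − 9957.2 = 279.1 ≈ 279 km

279 km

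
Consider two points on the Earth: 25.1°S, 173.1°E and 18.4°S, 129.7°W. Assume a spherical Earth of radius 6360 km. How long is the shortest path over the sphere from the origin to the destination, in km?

Haversine: a = sin²(Δφ/2)+cos φ₁ cos φ₂ sin²(Δλ/2) = 0.20031;  σ = 2·atan2(√a,√(1−a))
σ = 53.175° → d = Rσ = 6360·0.92808 = 5903 km

5903 km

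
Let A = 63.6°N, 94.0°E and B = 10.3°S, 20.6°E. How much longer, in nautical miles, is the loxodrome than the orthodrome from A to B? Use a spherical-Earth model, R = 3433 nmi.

Great circle: cos σ = sin φ₁ sin φ₂ + cos φ₁ cos φ₂ cos Δλ,  σ = 1.6060 rad → d_gc = 5513.3 nmi
Rhumb line: Δψ = -1.6308, q = Δφ/Δψ = 0.7909, d_rh = R√(Δφ²+q²Δλ²) = 5630.6 nmi
Excess = 5630.6 − 5513.3 = 117.3 ≈ 117 nmi

117 nmi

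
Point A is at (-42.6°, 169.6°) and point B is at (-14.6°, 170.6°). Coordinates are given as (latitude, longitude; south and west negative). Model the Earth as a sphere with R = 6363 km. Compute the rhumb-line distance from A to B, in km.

3111 km

Δψ = ln[tan(π/4+φ₂/2)/tan(π/4+φ₁/2)] = +0.5657;  Δφ = +0.4887 rad,  Δλ = +0.0175 rad
q = Δφ/Δψ = 0.8639
d = R·√(Δφ² + q²Δλ²) = 6363·0.48892 = 3111 km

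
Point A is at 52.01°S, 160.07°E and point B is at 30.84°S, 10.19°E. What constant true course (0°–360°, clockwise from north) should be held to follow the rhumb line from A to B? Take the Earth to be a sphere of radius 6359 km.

Δψ = ln[tan(π/4+φ₂/2)/tan(π/4+φ₁/2)] = +0.5001
Δλ = -2.6159 rad (taken the short way round)
course = atan2(Δλ, Δψ) = 280.82°

280.8°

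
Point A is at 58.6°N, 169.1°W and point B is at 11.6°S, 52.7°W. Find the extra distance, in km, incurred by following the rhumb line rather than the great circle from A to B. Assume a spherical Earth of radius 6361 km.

Great circle: cos σ = sin φ₁ sin φ₂ + cos φ₁ cos φ₂ cos Δλ,  σ = 1.9807 rad → d_gc = 12599.5 km
Rhumb line: Δψ = -1.4729, q = Δφ/Δψ = 0.8318, d_rh = R√(Δφ²+q²Δλ²) = 13277.4 km
Excess = 13277.4 − 12599.5 = 677.9 ≈ 678 km

678 km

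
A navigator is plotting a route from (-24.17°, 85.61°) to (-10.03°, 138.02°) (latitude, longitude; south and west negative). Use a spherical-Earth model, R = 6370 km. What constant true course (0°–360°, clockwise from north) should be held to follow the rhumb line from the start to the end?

Δψ = ln[tan(π/4+φ₂/2)/tan(π/4+φ₁/2)] = +0.2590
Δλ = +0.9147 rad (taken the short way round)
course = atan2(Δλ, Δψ) = 74.19°

74.2°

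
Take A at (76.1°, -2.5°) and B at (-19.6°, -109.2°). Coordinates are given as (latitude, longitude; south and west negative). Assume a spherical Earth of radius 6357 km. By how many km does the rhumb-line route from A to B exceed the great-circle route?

Great circle: cos σ = sin φ₁ sin φ₂ + cos φ₁ cos φ₂ cos Δλ,  σ = 1.9721 rad → d_gc = 12536.9 km
Rhumb line: Δψ = -2.4535, q = Δφ/Δψ = 0.6808, d_rh = R√(Δφ²+q²Δλ²) = 13330.1 km
Excess = 13330.1 − 12536.9 = 793.2 ≈ 793 km

793 km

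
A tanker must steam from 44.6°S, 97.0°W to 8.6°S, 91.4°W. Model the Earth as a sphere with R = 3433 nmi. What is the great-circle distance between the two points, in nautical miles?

2177 nmi

Haversine: a = sin²(Δφ/2)+cos φ₁ cos φ₂ sin²(Δλ/2) = 0.09717;  σ = 2·atan2(√a,√(1−a))
σ = 36.326° → d = Rσ = 3433·0.63401 = 2177 nmi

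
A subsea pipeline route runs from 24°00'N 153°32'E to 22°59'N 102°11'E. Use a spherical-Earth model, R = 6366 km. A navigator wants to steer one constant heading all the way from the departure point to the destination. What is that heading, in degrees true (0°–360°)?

268.8°

Meridional parts: M(φ₁)=+0.4317, M(φ₂)=+0.4123 → ΔM = -0.0193;  Δλ = -0.8962 rad
tan C = Δλ / ΔM = +46.3211 → C = 268.76°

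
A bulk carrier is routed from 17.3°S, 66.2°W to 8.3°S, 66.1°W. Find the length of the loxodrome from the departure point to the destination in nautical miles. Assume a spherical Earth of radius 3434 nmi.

Rhumb course C = atan2(Δλ, Δψ) with Δψ = ln[tan(π/4+φ₂/2)/tan(π/4+φ₁/2)] = +0.1613, Δλ = +0.0017 → C = 0.62°
d = R·|Δφ| / |cos C| = 3434·0.15708 / 0.99994 = 539 nmi

539 nmi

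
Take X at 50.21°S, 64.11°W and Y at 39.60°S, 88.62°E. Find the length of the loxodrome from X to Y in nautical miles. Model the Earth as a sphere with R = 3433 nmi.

6485 nmi

Δψ = ln[tan(π/4+φ₂/2)/tan(π/4+φ₁/2)] = +0.2626;  Δφ = +0.1852 rad,  Δλ = +2.6656 rad
q = Δφ/Δψ = 0.7052
d = R·√(Δφ² + q²Δλ²) = 3433·1.88903 = 6485 nmi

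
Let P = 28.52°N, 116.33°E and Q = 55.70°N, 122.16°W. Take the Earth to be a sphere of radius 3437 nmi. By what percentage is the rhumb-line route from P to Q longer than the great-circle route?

Great circle: σ = 1.4347 rad → d_gc = Rσ = 4931.2 nmi
Rhumb: Δφ = +0.4744, Δλ = +2.1207, Δψ = +0.6560, q = Δφ/Δψ = 0.7231 → d_rh = R√(Δφ²+q²Δλ²) = 5517.2 nmi
Excess = (5517.2 − 4931.2) / 4931.2 = 586.0 / 4931.2 = 11.88% ≈ 11.9%

11.9%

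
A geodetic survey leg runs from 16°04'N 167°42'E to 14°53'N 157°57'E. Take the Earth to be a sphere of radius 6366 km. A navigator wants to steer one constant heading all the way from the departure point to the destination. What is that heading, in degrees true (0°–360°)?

262.8°

Δψ = ln[tan(π/4+φ₂/2)/tan(π/4+φ₁/2)] = -0.0214
Δλ = -0.1702 rad (taken the short way round)
course = atan2(Δλ, Δψ) = 262.82°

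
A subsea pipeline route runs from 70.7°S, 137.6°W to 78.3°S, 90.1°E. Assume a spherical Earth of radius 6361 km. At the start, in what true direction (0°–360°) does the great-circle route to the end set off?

θ = atan2( sin Δλ·cos φ₂ ,  cos φ₁ sin φ₂ − sin φ₁ cos φ₂ cos Δλ )
  = atan2(-0.1500, -0.4525) = 198.34°

198.3°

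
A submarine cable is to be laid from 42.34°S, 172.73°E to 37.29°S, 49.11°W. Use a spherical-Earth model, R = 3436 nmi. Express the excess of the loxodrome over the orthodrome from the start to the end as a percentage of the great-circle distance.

Great circle: σ = 1.6009 rad → d_gc = Rσ = 5500.5 nmi
Rhumb: Δφ = +0.0881, Δλ = +2.4113, Δψ = +0.1148, q = Δφ/Δψ = 0.7675 → d_rh = R√(Δφ²+q²Δλ²) = 6366.4 nmi
Excess = (6366.4 − 5500.5) / 5500.5 = 865.9 / 5500.5 = 15.74% ≈ 15.7%

15.7%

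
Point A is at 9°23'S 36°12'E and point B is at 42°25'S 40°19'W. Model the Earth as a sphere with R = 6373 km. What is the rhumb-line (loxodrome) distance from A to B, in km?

8349 km

Rhumb course C = atan2(Δλ, Δψ) with Δψ = ln[tan(π/4+φ₂/2)/tan(π/4+φ₁/2)] = -0.6545, Δλ = -1.3355 → C = 243.89°
d = R·|Δφ| / |cos C| = 6373·0.57654 / 0.44007 = 8349 km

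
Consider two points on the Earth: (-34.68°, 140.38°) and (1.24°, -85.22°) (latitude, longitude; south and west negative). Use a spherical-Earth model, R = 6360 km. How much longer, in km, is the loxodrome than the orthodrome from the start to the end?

580 km

Great circle: cos σ = sin φ₁ sin φ₂ + cos φ₁ cos φ₂ cos Δλ,  σ = 2.1988 rad → d_gc = 13984.5 km
Rhumb line: Δψ = +0.6677, q = Δφ/Δψ = 0.9390, d_rh = R√(Δφ²+q²Δλ²) = 14564.6 km
Excess = 14564.6 − 13984.5 = 580.1 ≈ 580 km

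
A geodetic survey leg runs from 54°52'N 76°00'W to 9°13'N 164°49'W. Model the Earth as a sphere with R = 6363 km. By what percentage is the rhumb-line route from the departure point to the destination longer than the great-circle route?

3.8%

Great circle: σ = 1.4276 rad → d_gc = Rσ = 9083.7 km
Rhumb: Δφ = -0.7967, Δλ = -1.5501, Δψ = -0.9886, q = Δφ/Δψ = 0.8059 → d_rh = R√(Δφ²+q²Δλ²) = 9428.2 km
Excess = (9428.2 − 9083.7) / 9083.7 = 344.5 / 9083.7 = 3.79% ≈ 3.8%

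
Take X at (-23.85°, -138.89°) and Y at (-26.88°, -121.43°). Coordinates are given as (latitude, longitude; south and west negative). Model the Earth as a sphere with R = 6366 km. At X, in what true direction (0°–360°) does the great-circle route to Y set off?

104.6°

θ = atan2( sin Δλ·cos φ₂ ,  cos φ₁ sin φ₂ − sin φ₁ cos φ₂ cos Δλ )
  = atan2(+0.2676, -0.0695) = 104.55°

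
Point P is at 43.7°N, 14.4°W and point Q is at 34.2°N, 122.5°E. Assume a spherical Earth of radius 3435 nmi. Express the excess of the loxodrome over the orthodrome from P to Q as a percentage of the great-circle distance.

Great circle: σ = 1.6191 rad → d_gc = Rσ = 5561.6 nmi
Rhumb: Δφ = -0.1658, Δλ = +2.3894, Δψ = -0.2138, q = Δφ/Δψ = 0.7756 → d_rh = R√(Δφ²+q²Δλ²) = 6391.4 nmi
Excess = (6391.4 − 5561.6) / 5561.6 = 829.8 / 5561.6 = 14.92% ≈ 14.9%

14.9%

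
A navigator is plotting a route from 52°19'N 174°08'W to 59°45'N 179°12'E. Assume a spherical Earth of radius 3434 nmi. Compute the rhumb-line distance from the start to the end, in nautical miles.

498 nmi

Δψ = ln[tan(π/4+φ₂/2)/tan(π/4+φ₁/2)] = +0.2331;  Δφ = +0.1297 rad,  Δλ = -0.1164 rad
q = Δφ/Δψ = 0.5566
d = R·√(Δφ² + q²Δλ²) = 3434·0.14500 = 498 nmi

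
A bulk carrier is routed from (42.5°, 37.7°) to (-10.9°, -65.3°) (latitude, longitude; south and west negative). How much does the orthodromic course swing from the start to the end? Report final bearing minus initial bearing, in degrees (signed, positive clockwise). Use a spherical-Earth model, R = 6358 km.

-41.9°

At departure: θ₁ = atan2(sin Δλ cos φ₂, cos φ₁ sin φ₂ − sin φ₁ cos φ₂ cos Δλ) = 270.59°
At arrival: θ₂ = atan2(sin Δλ cos φ₁, −cos φ₂ sin φ₁ + sin φ₂ cos φ₁ cos Δλ) = 228.66°
Δθ = θ₂ − θ₁ = -41.9°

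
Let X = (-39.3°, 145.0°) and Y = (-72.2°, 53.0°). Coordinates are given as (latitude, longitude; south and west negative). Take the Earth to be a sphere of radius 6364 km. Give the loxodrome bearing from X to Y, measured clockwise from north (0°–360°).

Meridional parts: M(φ₁)=-0.7470, M(φ₂)=-1.8541 → ΔM = -1.1070;  Δλ = -1.6057 rad
tan C = Δλ / ΔM = +1.4504 → C = 235.42°

235.4°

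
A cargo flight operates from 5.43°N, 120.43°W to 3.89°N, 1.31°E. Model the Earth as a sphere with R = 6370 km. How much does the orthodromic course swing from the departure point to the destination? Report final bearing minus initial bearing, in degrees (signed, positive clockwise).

At departure: θ₁ = atan2(sin Δλ cos φ₂, cos φ₁ sin φ₂ − sin φ₁ cos φ₂ cos Δλ) = 82.14°
At arrival: θ₂ = atan2(sin Δλ cos φ₁, −cos φ₂ sin φ₁ + sin φ₂ cos φ₁ cos Δλ) = 98.73°
Δθ = θ₂ − θ₁ = +16.6°

+16.6°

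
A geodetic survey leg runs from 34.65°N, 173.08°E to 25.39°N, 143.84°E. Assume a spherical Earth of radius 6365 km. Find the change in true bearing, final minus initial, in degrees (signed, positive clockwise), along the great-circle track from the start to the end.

-14.9°

At departure: θ₁ = atan2(sin Δλ cos φ₂, cos φ₁ sin φ₂ − sin φ₁ cos φ₂ cos Δλ) = 257.79°
At arrival: θ₂ = atan2(sin Δλ cos φ₁, −cos φ₂ sin φ₁ + sin φ₂ cos φ₁ cos Δλ) = 242.87°
Δθ = θ₂ − θ₁ = -14.9°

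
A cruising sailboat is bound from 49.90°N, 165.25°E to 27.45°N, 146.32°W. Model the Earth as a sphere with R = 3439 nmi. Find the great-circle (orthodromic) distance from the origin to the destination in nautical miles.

cos σ = sin φ₁ sin φ₂ + cos φ₁ cos φ₂ cos Δλ
      = sin(49.90°)sin(27.45°) + cos(49.90°)cos(27.45°)cos(48.43°) = 0.7319
σ = 42.955° → d = Rσ = 3439·0.74971 = 2578 nmi

2578 nmi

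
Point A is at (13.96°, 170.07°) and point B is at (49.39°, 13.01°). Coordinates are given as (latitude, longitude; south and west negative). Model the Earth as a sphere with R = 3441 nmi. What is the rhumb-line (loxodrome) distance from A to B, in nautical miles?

8082 nmi

Δψ = ln[tan(π/4+φ₂/2)/tan(π/4+φ₁/2)] = +0.7481;  Δφ = +0.6184 rad,  Δλ = -2.7412 rad
q = Δφ/Δψ = 0.8266
d = R·√(Δφ² + q²Δλ²) = 3441·2.34863 = 8082 nmi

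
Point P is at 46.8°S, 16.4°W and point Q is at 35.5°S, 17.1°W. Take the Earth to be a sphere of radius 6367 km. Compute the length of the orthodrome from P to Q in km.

Haversine: a = sin²(Δφ/2)+cos φ₁ cos φ₂ sin²(Δλ/2) = 0.00971;  σ = 2·atan2(√a,√(1−a))
σ = 11.312° → d = Rσ = 6367·0.19743 = 1257 km

1257 km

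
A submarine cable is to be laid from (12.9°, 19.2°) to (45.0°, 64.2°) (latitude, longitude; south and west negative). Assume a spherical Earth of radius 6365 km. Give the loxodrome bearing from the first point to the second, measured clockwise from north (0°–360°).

50.2°

Meridional parts: M(φ₁)=+0.2271, M(φ₂)=+0.8814 → ΔM = +0.6543;  Δλ = +0.7854 rad
tan C = Δλ / ΔM = +1.2004 → C = 50.20°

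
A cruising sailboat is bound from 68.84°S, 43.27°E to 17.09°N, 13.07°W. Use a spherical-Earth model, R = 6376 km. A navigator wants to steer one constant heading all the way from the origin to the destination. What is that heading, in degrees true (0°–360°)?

333.6°

Meridional parts: M(φ₁)=-1.6778, M(φ₂)=+0.3028 → ΔM = +1.9806;  Δλ = -0.9833 rad
tan C = Δλ / ΔM = -0.4965 → C = 333.60°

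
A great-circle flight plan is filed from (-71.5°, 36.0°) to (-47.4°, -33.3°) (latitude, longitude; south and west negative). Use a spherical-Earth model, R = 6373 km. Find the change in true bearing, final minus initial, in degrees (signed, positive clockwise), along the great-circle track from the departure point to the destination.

+62.7°

Initial bearing θ₁ = atan2(sin Δλ cos φ₂, cos φ₁ sin φ₂ − sin φ₁ cos φ₂ cos Δλ) = 269.40°
Final bearing θ₂ = (initial bearing from the destination back to the start) + 180° = 332.05°
Δθ = θ₂ − θ₁ = +62.7°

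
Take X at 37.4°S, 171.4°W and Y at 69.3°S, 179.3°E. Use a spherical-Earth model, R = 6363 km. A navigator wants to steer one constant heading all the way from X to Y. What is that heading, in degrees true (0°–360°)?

Meridional parts: M(φ₁)=-0.7048, M(φ₂)=-1.7003 → ΔM = -0.9955;  Δλ = -0.1623 rad
tan C = Δλ / ΔM = +0.1630 → C = 189.26°

189.3°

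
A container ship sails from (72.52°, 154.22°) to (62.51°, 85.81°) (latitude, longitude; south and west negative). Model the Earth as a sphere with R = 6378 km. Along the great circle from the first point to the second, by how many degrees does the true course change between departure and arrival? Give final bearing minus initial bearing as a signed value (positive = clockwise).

Initial bearing θ₁ = atan2(sin Δλ cos φ₂, cos φ₁ sin φ₂ − sin φ₁ cos φ₂ cos Δλ) = 283.68°
Final bearing θ₂ = (initial bearing from the destination back to the start) + 180° = 219.22°
Δθ = θ₂ − θ₁ = -64.5°

-64.5°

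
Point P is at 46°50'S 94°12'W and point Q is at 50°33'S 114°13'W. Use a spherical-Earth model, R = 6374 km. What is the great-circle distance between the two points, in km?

cos σ = sin φ₁ sin φ₂ + cos φ₁ cos φ₂ cos Δλ
      = sin(-46.83°)sin(-50.55°) + cos(-46.83°)cos(-50.55°)cos(-20.02°) = 0.9716
σ = 13.678° → d = Rσ = 6374·0.23873 = 1522 km

1522 km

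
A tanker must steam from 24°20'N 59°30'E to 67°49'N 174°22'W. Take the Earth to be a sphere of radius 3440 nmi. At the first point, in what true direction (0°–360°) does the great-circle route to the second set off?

θ = atan2( sin Δλ·cos φ₂ ,  cos φ₁ sin φ₂ − sin φ₁ cos φ₂ cos Δλ )
  = atan2(+0.3049, +0.9355) = 18.06°

18.1°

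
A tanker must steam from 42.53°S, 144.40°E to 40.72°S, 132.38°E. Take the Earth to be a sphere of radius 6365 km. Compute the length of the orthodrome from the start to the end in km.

Haversine: a = sin²(Δφ/2)+cos φ₁ cos φ₂ sin²(Δλ/2) = 0.00637;  σ = 2·atan2(√a,√(1−a))
σ = 9.157° → d = Rσ = 6365·0.15982 = 1017 km

1017 km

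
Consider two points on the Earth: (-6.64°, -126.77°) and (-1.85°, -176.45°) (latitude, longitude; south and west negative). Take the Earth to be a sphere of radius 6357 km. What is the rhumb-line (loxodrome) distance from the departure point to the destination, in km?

Rhumb course C = atan2(Δλ, Δψ) with Δψ = ln[tan(π/4+φ₂/2)/tan(π/4+φ₁/2)] = +0.0839, Δλ = -0.8671 → C = 275.52°
d = R·|Δφ| / |cos C| = 6357·0.08360 / 0.09626 = 5521 km

5521 km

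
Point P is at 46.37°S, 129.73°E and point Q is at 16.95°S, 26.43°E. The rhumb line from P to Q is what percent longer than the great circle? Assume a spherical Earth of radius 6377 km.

Great circle: σ = 1.5116 rad → d_gc = Rσ = 9639.4 km
Rhumb: Δφ = +0.5135, Δλ = -1.8029, Δψ = +0.6154, q = Δφ/Δψ = 0.8344 → d_rh = R√(Δφ²+q²Δλ²) = 10137.1 km
Excess = (10137.1 − 9639.4) / 9639.4 = 497.7 / 9639.4 = 5.16% ≈ 5.2%

5.2%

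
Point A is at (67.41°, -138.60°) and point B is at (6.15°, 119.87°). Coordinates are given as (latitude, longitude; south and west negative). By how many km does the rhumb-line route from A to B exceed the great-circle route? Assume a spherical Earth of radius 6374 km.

Great circle: cos σ = sin φ₁ sin φ₂ + cos φ₁ cos φ₂ cos Δλ,  σ = 1.5482 rad → d_gc = 9868.4 km
Rhumb line: Δψ = -1.5032, q = Δφ/Δψ = 0.7113, d_rh = R√(Δφ²+q²Δλ²) = 10534.8 km
Excess = 10534.8 − 9868.4 = 666.4 ≈ 666 km

666 km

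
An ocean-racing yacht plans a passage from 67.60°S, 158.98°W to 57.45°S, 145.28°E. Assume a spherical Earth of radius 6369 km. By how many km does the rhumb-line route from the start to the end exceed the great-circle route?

95 km

Great circle: cos σ = sin φ₁ sin φ₂ + cos φ₁ cos φ₂ cos Δλ,  σ = 0.4629 rad → d_gc = 2948.5 km
Rhumb line: Δψ = +0.3883, q = Δφ/Δψ = 0.4562, d_rh = R√(Δφ²+q²Δλ²) = 3043.8 km
Excess = 3043.8 − 2948.5 = 95.3 ≈ 95 km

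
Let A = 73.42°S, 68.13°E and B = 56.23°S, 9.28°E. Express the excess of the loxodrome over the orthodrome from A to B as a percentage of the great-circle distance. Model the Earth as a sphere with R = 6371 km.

3.7%

Great circle: σ = 0.4975 rad → d_gc = Rσ = 3169.8 km
Rhumb: Δφ = +0.3000, Δλ = -1.0271, Δψ = +0.7339, q = Δφ/Δψ = 0.4088 → d_rh = R√(Δφ²+q²Δλ²) = 3287.8 km
Excess = (3287.8 − 3169.8) / 3169.8 = 118.0 / 3169.8 = 3.72% ≈ 3.7%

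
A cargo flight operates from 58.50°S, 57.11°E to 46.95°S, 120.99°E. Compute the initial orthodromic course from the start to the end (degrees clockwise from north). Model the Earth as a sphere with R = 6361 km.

θ = atan2( sin Δλ·cos φ₂ ,  cos φ₁ sin φ₂ − sin φ₁ cos φ₂ cos Δλ )
  = atan2(+0.6129, -0.1256) = 101.58°

101.6°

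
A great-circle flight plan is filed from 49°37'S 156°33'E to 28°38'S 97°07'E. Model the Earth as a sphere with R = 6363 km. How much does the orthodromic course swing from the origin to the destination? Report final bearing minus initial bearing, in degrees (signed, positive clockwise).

+40.2°

At departure: θ₁ = atan2(sin Δλ cos φ₂, cos φ₁ sin φ₂ − sin φ₁ cos φ₂ cos Δλ) = 272.24°
At arrival: θ₂ = atan2(sin Δλ cos φ₁, −cos φ₂ sin φ₁ + sin φ₂ cos φ₁ cos Δλ) = 312.47°
Δθ = θ₂ − θ₁ = +40.2°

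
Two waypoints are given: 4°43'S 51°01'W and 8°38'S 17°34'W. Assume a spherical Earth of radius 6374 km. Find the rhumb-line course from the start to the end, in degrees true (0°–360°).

Δψ = ln[tan(π/4+φ₂/2)/tan(π/4+φ₁/2)] = -0.0688
Δλ = +0.5838 rad (taken the short way round)
course = atan2(Δλ, Δψ) = 96.72°

96.7°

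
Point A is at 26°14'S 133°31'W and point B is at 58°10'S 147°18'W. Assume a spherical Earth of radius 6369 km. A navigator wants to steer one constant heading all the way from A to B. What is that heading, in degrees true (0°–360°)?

197.1°

Meridional parts: M(φ₁)=-0.4747, M(φ₂)=-1.2547 → ΔM = -0.7799;  Δλ = -0.2406 rad
tan C = Δλ / ΔM = +0.3084 → C = 197.14°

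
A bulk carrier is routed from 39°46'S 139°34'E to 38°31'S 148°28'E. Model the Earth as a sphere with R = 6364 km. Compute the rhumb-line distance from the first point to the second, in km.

779 km

Δψ = ln[tan(π/4+φ₂/2)/tan(π/4+φ₁/2)] = +0.0281;  Δφ = +0.0218 rad,  Δλ = +0.1553 rad
q = Δφ/Δψ = 0.7756
d = R·√(Δφ² + q²Δλ²) = 6364·0.12243 = 779 km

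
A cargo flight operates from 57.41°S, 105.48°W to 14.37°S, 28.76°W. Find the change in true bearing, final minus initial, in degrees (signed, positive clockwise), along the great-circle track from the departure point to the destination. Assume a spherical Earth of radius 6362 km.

Initial bearing θ₁ = atan2(sin Δλ cos φ₂, cos φ₁ sin φ₂ − sin φ₁ cos φ₂ cos Δλ) = 86.73°
Final bearing θ₂ = (initial bearing from the destination back to the start) + 180° = 33.72°
Δθ = θ₂ − θ₁ = -53.0°

-53.0°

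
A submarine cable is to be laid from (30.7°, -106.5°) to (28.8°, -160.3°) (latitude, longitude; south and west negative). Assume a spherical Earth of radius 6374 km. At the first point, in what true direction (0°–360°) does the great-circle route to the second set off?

282.0°

N = sin Δλ·cos φ₂ = -0.7071;  D = cos φ₁ sin φ₂ − sin φ₁ cos φ₂ cos Δλ = +0.1500
initial course = atan2(N, D) = 281.98°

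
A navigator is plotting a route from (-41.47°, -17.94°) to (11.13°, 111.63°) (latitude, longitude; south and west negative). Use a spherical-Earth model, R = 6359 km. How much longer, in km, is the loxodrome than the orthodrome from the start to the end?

Great circle: cos σ = sin φ₁ sin φ₂ + cos φ₁ cos φ₂ cos Δλ,  σ = 2.2095 rad → d_gc = 14050.4 km
Rhumb line: Δψ = +0.9923, q = Δφ/Δψ = 0.9252, d_rh = R√(Δφ²+q²Δλ²) = 14529.2 km
Excess = 14529.2 − 14050.4 = 478.8 ≈ 479 km

479 km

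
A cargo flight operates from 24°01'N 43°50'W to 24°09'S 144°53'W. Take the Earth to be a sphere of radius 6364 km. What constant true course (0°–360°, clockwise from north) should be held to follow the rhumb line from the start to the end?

Δψ = ln[tan(π/4+φ₂/2)/tan(π/4+φ₁/2)] = -0.8666
Δλ = -1.7637 rad (taken the short way round)
course = atan2(Δλ, Δψ) = 243.83°

243.8°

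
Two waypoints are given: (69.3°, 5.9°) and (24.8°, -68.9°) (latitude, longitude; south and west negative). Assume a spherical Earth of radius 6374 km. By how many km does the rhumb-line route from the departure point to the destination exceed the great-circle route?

302 km

Great circle: cos σ = sin φ₁ sin φ₂ + cos φ₁ cos φ₂ cos Δλ,  σ = 1.0741 rad → d_gc = 6846.5 km
Rhumb line: Δψ = -1.2533, q = Δφ/Δψ = 0.6197, d_rh = R√(Δφ²+q²Δλ²) = 7148.5 km
Excess = 7148.5 − 6846.5 = 302.0 ≈ 302 km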